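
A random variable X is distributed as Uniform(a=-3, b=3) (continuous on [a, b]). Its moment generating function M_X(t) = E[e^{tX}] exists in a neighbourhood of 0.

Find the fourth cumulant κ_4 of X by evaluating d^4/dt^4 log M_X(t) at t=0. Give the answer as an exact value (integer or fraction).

κ_4 = K′′′′(0) = -54/5

M_X(t) = (e^(3*t) - e^(-3*t))/(6*t)
K_X(t) = log M_X(t) = -log(t) + log(e^(3*t) - e^(-3*t)) - log(6)
K′(t) = (3*t*e^(6*t) + 3*t - e^(6*t) + 1)/(t*e^(6*t) - t)
K′′(t) = (-36*t^2*e^(6*t) + e^(12*t) - 2*e^(6*t) + 1)/(t^2*e^(12*t) - 2*t^2*e^(6*t) + t^2)
K′′′(t) = (216*t^3*e^(12*t) + 216*t^3*e^(6*t) - 2*e^(18*t) + 6*e^(12*t) - 6*e^(6*t) + 2)/(t^3*e^(18*t) - 3*t^3*e^(12*t) + 3*t^3*e^(6*t) - t^3)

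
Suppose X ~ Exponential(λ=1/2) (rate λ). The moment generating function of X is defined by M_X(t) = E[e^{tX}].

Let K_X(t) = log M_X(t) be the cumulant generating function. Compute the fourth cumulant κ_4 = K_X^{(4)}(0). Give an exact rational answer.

M_X(t) = 1/(2*(1/2 - t))
K_X(t) = log M_X(t) = -log(1/2 - t) - log(2)
D^4[K](t) = 96/(16*t^4 - 32*t^3 + 24*t^2 - 8*t + 1)

κ_4 = D^4[K](0) = 96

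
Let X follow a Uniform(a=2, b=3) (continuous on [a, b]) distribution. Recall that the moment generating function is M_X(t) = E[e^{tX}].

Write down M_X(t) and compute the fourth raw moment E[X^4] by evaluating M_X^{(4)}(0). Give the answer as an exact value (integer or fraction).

E[X^4] = d^4M/dt^4 |_{t=0} = 211/5

M_X(t) = (e^(3*t) - e^(2*t))/t
dM/dt = (3*t*e^(3*t) - 2*t*e^(2*t) - e^(3*t) + e^(2*t))/t^2
d^2M/dt^2 = (9*t^2*e^(3*t) - 4*t^2*e^(2*t) - 6*t*e^(3*t) + 4*t*e^(2*t) + 2*e^(3*t) - 2*e^(2*t))/t^3
d^3M/dt^3 = (27*t^3*e^(3*t) - 8*t^3*e^(2*t) - 27*t^2*e^(3*t) + 12*t^2*e^(2*t) + 18*t*e^(3*t) - 12*t*e^(2*t) - 6*e^(3*t) + 6*e^(2*t))/t^4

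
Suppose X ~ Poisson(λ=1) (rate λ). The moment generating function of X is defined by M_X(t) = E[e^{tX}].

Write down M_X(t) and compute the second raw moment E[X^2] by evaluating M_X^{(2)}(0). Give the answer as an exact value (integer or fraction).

M_X(t) = e^(e^(t) - 1)
M^(2)(t) = (e^(2*t)*e^(e^(t)) + e^(t)*e^(e^(t)))*e^(-1)

E[X^2] = M^(2)(0) = 2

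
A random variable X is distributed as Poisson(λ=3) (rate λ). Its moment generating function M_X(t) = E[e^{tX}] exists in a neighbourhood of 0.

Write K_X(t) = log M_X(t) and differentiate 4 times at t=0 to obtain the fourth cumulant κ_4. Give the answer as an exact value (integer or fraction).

κ_4 = d^4K/dt^4 |_{t=0} = 3

M_X(t) = e^(3*e^(t) - 3)
K_X(t) = log M_X(t) = 3*e^(t) - 3
dK/dt = 3*e^(t)
d^2K/dt^2 = 3*e^(t)
d^3K/dt^3 = 3*e^(t)
d^4K/dt^4 = 3*e^(t)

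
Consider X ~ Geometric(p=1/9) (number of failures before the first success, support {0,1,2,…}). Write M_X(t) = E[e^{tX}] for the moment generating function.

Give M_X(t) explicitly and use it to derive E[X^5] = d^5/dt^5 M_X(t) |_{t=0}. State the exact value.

M_X(t) = 1/(9*(1 - 8*e^(t)/9))
dM/dt = 8*e^(t)/(64*e^(2*t) - 144*e^(t) + 81)
d^2M/dt^2 = (-64*e^(2*t) - 72*e^(t))/(512*e^(3*t) - 1728*e^(2*t) + 1944*e^(t) - 729)
d^3M/dt^3 = (512*e^(3*t) + 2304*e^(2*t) + 648*e^(t))/(4096*e^(4*t) - 18432*e^(3*t) + 31104*e^(2*t) - 23328*e^(t) + 6561)
d^4M/dt^4 = (-4096*e^(4*t) - 50688*e^(3*t) - 57024*e^(2*t) - 5832*e^(t))/(32768*e^(5*t) - 184320*e^(4*t) + 414720*e^(3*t) - 466560*e^(2*t) + 262440*e^(t) - 59049)

E[X^5] = d^5M/dt^5 |_{t=0} = 4993928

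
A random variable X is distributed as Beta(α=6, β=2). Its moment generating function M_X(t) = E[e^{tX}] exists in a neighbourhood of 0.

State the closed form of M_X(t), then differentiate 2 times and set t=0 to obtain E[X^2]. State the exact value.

E[X^2] = D^2[M](0) = 7/12

M_X(t) = ₁F₁(6; 8; t)
D^2[M](t) = 7*₁F₁(8; 10; t)/12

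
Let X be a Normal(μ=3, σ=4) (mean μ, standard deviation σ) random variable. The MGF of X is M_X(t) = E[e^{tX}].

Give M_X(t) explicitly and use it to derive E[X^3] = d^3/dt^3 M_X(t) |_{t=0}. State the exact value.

M_X(t) = e^(8*t^2 + 3*t)
dM/dt = 16*t*e^(3*t)*e^(8*t^2) + 3*e^(3*t)*e^(8*t^2)
d^2M/dt^2 = 256*t^2*e^(3*t)*e^(8*t^2) + 96*t*e^(3*t)*e^(8*t^2) + 25*e^(3*t)*e^(8*t^2)
d^3M/dt^3 = 4096*t^3*e^(3*t)*e^(8*t^2) + 2304*t^2*e^(3*t)*e^(8*t^2) + 1200*t*e^(3*t)*e^(8*t^2) + 171*e^(3*t)*e^(8*t^2)

E[X^3] = d^3M/dt^3 |_{t=0} = 171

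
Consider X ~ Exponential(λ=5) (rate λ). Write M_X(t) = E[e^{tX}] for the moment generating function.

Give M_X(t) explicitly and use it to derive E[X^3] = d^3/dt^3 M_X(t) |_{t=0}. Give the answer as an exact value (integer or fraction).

M_X(t) = 5/(5 - t)
M^(3)(t) = 30/(t^4 - 20*t^3 + 150*t^2 - 500*t + 625)

E[X^3] = M^(3)(0) = 6/125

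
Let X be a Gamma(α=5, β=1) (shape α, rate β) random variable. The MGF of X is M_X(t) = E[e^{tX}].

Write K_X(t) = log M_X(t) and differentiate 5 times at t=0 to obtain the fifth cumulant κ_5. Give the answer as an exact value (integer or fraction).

M_X(t) = (1 - t)^(-5)
K_X(t) = log M_X(t) = -5*log(1 - t)
K^(5)(t) = -120/(t^5 - 5*t^4 + 10*t^3 - 10*t^2 + 5*t - 1)

κ_5 = K^(5)(0) = 120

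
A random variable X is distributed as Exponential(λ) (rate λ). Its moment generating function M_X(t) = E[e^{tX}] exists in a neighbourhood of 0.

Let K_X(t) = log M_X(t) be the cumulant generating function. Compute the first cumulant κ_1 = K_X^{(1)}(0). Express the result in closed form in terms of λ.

M_X(t) = λ/(λ - t)
K_X(t) = log M_X(t) = log(λ) - log(λ - t)
dK/dt = -1/(-λ + t)

κ_1 = dK/dt |_{t=0} = 1/λ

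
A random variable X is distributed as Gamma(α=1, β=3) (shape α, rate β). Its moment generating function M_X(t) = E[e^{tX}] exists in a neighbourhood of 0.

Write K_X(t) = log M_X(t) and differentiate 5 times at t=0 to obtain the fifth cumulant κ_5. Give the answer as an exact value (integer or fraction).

κ_5 = D^5[K](0) = 8/81

M_X(t) = 3/(3 - t)
K_X(t) = log M_X(t) = -log(3 - t) + log(3)
D^5[K](t) = -24/(t^5 - 15*t^4 + 90*t^3 - 270*t^2 + 405*t - 243)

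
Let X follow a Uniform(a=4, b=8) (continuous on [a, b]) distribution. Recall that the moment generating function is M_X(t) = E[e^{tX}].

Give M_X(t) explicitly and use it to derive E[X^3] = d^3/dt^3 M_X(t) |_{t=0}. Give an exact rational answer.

M_X(t) = (e^(8*t) - e^(4*t))/(4*t)
M^(3)(t) = (256*t^3*e^(8*t) - 32*t^3*e^(4*t) - 96*t^2*e^(8*t) + 24*t^2*e^(4*t) + 24*t*e^(8*t) - 12*t*e^(4*t) - 3*e^(8*t) + 3*e^(4*t))/(2*t^4)

E[X^3] = M^(3)(0) = 240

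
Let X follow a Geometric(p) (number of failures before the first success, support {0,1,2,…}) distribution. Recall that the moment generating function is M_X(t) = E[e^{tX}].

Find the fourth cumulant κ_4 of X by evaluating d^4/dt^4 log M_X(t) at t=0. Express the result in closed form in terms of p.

M_X(t) = p/(-(1 - p)*e^(t) + 1)
K_X(t) = log M_X(t) = log(p) - log(-(1 - p)*e^(t) + 1)
K′(t) = (-p*e^(t) + e^(t))/(p*e^(t) - e^(t) + 1)
K′′(t) = (-p*e^(t) + e^(t))/(p^2*e^(2*t) - 2*p*e^(2*t) + 2*p*e^(t) + e^(2*t) - 2*e^(t) + 1)

κ_4 = K′′′′(0) = (-p^3 + 7*p^2 - 12*p + 6)/p^4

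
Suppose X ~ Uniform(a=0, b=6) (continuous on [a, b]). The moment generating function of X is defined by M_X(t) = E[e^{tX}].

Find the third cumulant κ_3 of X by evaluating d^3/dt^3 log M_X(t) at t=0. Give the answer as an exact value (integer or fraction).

M_X(t) = (e^(6*t) - 1)/(6*t)
K_X(t) = log M_X(t) = -log(t) + log(e^(6*t) - 1) - log(6)
dK/dt = (6*t*e^(6*t) - e^(6*t) + 1)/(t*e^(6*t) - t)
d^2K/dt^2 = (-36*t^2*e^(6*t) + e^(12*t) - 2*e^(6*t) + 1)/(t^2*e^(12*t) - 2*t^2*e^(6*t) + t^2)
d^3K/dt^3 = (216*t^3*e^(12*t) + 216*t^3*e^(6*t) - 2*e^(18*t) + 6*e^(12*t) - 6*e^(6*t) + 2)/(t^3*e^(18*t) - 3*t^3*e^(12*t) + 3*t^3*e^(6*t) - t^3)

κ_3 = d^3K/dt^3 |_{t=0} = 0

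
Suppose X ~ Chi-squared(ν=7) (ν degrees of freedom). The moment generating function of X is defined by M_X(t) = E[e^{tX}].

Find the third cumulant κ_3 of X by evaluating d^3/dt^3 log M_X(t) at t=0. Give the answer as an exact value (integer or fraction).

κ_3 = K′′′(0) = 56

M_X(t) = (1 - 2*t)^(-7/2)
K_X(t) = log M_X(t) = -7*log(1 - 2*t)/2
K′(t) = -7/(2*t - 1)
K′′(t) = 14/(4*t^2 - 4*t + 1)
K′′′(t) = -56/(8*t^3 - 12*t^2 + 6*t - 1)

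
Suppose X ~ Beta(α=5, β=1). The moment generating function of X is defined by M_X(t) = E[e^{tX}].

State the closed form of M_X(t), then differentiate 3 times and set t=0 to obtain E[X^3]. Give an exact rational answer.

E[X^3] = M^(3)(0) = 5/8

M_X(t) = ₁F₁(5; 6; t)
M^(3)(t) = 5*₁F₁(8; 9; t)/8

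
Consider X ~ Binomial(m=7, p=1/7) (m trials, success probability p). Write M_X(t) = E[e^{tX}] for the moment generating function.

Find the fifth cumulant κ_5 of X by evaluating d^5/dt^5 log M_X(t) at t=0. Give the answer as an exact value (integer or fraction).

κ_5 = K′′′′′(0) = -690/2401

M_X(t) = (e^(t)/7 + 6/7)^7
K_X(t) = log M_X(t) = 7*log(e^(t)/7 + 6/7)
K′(t) = 7*e^(t)/(e^(t) + 6)
K′′(t) = 42*e^(t)/(e^(2*t) + 12*e^(t) + 36)
K′′′(t) = (-42*e^(2*t) + 252*e^(t))/(e^(3*t) + 18*e^(2*t) + 108*e^(t) + 216)
K′′′′(t) = (42*e^(3*t) - 1008*e^(2*t) + 1512*e^(t))/(e^(4*t) + 24*e^(3*t) + 216*e^(2*t) + 864*e^(t) + 1296)
K′′′′′(t) = (-42*e^(4*t) + 2772*e^(3*t) - 16632*e^(2*t) + 9072*e^(t))/(e^(5*t) + 30*e^(4*t) + 360*e^(3*t) + 2160*e^(2*t) + 6480*e^(t) + 7776)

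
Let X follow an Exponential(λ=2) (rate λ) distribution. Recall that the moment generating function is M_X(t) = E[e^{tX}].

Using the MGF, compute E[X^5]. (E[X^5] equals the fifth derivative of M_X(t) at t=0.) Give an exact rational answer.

E[X^5] = M^(5)(0) = 15/4

M_X(t) = 2/(2 - t)
M^(5)(t) = 240/(t^6 - 12*t^5 + 60*t^4 - 160*t^3 + 240*t^2 - 192*t + 64)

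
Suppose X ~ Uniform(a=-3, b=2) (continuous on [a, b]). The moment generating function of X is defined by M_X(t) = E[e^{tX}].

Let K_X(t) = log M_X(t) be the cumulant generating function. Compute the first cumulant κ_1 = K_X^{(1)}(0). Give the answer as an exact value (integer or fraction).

κ_1 = K′(0) = -1/2

M_X(t) = (e^(2*t) - e^(-3*t))/(5*t)
K_X(t) = log M_X(t) = -log(t) + log(e^(2*t) - e^(-3*t)) - log(5)
K′(t) = (2*t*e^(5*t) + 3*t - e^(5*t) + 1)/(t*e^(5*t) - t)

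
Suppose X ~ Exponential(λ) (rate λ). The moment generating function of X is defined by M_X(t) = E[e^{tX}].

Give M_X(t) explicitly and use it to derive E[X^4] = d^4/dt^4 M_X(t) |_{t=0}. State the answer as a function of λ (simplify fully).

M_X(t) = λ/(λ - t)
M^(4)(t) = -24*λ/(-λ^5 + 5*λ^4*t - 10*λ^3*t^2 + 10*λ^2*t^3 - 5*λ*t^4 + t^5)

E[X^4] = M^(4)(0) = 24/λ^4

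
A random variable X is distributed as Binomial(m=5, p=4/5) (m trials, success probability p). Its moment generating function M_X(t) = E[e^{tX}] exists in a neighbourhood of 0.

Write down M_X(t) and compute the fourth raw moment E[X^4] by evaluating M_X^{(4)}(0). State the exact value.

E[X^4] = M^(4)(0) = 40884/125

M_X(t) = (4*e^(t)/5 + 1/5)^5
M^(4)(t) = 1024*e^(5*t)/5 + 65536*e^(4*t)/625 + 10368*e^(3*t)/625 + 512*e^(2*t)/625 + 4*e^(t)/625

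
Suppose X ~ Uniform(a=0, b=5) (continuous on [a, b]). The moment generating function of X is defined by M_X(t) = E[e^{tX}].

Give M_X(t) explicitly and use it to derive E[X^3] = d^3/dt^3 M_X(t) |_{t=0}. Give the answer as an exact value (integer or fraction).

M_X(t) = (e^(5*t) - 1)/(5*t)
M′(t) = (5*t*e^(5*t) - e^(5*t) + 1)/(5*t^2)
M′′(t) = (25*t^2*e^(5*t) - 10*t*e^(5*t) + 2*e^(5*t) - 2)/(5*t^3)
M′′′(t) = (125*t^3*e^(5*t) - 75*t^2*e^(5*t) + 30*t*e^(5*t) - 6*e^(5*t) + 6)/(5*t^4)

E[X^3] = M′′′(0) = 125/4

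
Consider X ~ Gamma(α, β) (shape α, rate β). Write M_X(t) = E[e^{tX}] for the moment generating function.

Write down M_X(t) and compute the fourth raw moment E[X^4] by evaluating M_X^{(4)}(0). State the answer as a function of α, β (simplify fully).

M_X(t) = (β/(β - t))^α
M^(4)(t) = (α^4*β^α*(1/(β - t))^α + 6*α^3*β^α*(1/(β - t))^α + 11*α^2*β^α*(1/(β - t))^α + 6*α*β^α*(1/(β - t))^α)/(β^4 - 4*β^3*t + 6*β^2*t^2 - 4*β*t^3 + t^4)

E[X^4] = M^(4)(0) = α*(α^3 + 6*α^2 + 11*α + 6)/β^4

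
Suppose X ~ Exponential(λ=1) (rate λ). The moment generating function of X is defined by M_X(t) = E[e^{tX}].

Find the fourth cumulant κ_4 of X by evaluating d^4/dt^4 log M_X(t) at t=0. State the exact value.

M_X(t) = 1/(1 - t)
K_X(t) = log M_X(t) = -log(1 - t)
D^4[K](t) = 6/(t^4 - 4*t^3 + 6*t^2 - 4*t + 1)

κ_4 = D^4[K](0) = 6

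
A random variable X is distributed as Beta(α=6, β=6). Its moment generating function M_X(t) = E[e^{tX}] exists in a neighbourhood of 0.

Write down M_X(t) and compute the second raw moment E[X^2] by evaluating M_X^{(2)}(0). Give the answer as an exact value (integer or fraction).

E[X^2] = d^2M/dt^2 |_{t=0} = 7/26

M_X(t) = ₁F₁(6; 12; t)
dM/dt = ₁F₁(7; 13; t)/2
d^2M/dt^2 = 7*₁F₁(8; 14; t)/26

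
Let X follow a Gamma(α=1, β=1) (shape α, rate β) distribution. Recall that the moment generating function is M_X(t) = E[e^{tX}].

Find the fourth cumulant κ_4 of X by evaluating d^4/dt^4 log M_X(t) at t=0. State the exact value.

κ_4 = K′′′′(0) = 6

M_X(t) = 1/(1 - t)
K_X(t) = log M_X(t) = -log(1 - t)
K′(t) = -1/(t - 1)
K′′(t) = 1/(t^2 - 2*t + 1)
K′′′(t) = -2/(t^3 - 3*t^2 + 3*t - 1)
K′′′′(t) = 6/(t^4 - 4*t^3 + 6*t^2 - 4*t + 1)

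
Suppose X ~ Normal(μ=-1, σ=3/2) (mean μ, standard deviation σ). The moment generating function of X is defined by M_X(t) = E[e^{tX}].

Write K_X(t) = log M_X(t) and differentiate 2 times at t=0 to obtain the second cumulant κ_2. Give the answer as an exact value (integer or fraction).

κ_2 = K′′(0) = 9/4

M_X(t) = e^(9*t^2/8 - t)
K_X(t) = log M_X(t) = 9*t^2/8 - t
K′(t) = 9*t/4 - 1
K′′(t) = 9/4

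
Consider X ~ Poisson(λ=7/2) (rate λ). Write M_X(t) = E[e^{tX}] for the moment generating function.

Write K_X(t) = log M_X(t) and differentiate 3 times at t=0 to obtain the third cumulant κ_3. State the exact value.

κ_3 = d^3K/dt^3 |_{t=0} = 7/2

M_X(t) = e^(7*e^(t)/2 - 7/2)
K_X(t) = log M_X(t) = 7*e^(t)/2 - 7/2
dK/dt = 7*e^(t)/2
d^2K/dt^2 = 7*e^(t)/2
d^3K/dt^3 = 7*e^(t)/2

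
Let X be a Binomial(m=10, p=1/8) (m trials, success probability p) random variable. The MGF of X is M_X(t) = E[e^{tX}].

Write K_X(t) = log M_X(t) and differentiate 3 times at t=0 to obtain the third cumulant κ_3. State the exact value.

M_X(t) = (e^(t)/8 + 7/8)^10
K_X(t) = log M_X(t) = 10*log(e^(t)/8 + 7/8)
D^3[K](t) = (-70*e^(2*t) + 490*e^(t))/(e^(3*t) + 21*e^(2*t) + 147*e^(t) + 343)

κ_3 = D^3[K](0) = 105/128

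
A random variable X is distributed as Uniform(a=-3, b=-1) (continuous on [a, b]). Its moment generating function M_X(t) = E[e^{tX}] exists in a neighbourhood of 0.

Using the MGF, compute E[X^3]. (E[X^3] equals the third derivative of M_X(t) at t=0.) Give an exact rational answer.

E[X^3] = M′′′(0) = -10

M_X(t) = (e^(-t) - e^(-3*t))/(2*t)
M′(t) = (-t*e^(2*t) + 3*t - e^(2*t) + 1)*e^(-3*t)/(2*t^2)
M′′(t) = (t^2*e^(2*t) - 9*t^2 + 2*t*e^(2*t) - 6*t + 2*e^(2*t) - 2)*e^(-3*t)/(2*t^3)
M′′′(t) = (-t^3*e^(2*t) + 27*t^3 - 3*t^2*e^(2*t) + 27*t^2 - 6*t*e^(2*t) + 18*t - 6*e^(2*t) + 6)*e^(-3*t)/(2*t^4)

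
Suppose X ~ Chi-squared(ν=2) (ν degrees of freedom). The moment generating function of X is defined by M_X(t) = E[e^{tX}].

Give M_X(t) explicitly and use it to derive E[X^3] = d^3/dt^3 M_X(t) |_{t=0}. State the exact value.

M_X(t) = 1/(1 - 2*t)
dM/dt = 2/(4*t^2 - 4*t + 1)
d^2M/dt^2 = -8/(8*t^3 - 12*t^2 + 6*t - 1)
d^3M/dt^3 = 48/(16*t^4 - 32*t^3 + 24*t^2 - 8*t + 1)

E[X^3] = d^3M/dt^3 |_{t=0} = 48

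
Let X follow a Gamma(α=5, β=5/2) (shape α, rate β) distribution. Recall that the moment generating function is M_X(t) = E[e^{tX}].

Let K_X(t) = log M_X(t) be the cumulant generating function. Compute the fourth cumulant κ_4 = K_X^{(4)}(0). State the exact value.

κ_4 = d^4K/dt^4 |_{t=0} = 96/125

M_X(t) = 3125/(32*(5/2 - t)^5)
K_X(t) = log M_X(t) = -5*log(5/2 - t) - 5*log(2) + 5*log(5)
dK/dt = -10/(2*t - 5)
d^2K/dt^2 = 20/(4*t^2 - 20*t + 25)
d^3K/dt^3 = -80/(8*t^3 - 60*t^2 + 150*t - 125)
d^4K/dt^4 = 480/(16*t^4 - 160*t^3 + 600*t^2 - 1000*t + 625)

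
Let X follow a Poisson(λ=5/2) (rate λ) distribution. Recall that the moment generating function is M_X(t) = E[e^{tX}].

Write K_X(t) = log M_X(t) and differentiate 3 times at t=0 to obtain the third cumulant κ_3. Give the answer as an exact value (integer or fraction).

M_X(t) = e^(5*e^(t)/2 - 5/2)
K_X(t) = log M_X(t) = 5*e^(t)/2 - 5/2
K^(3)(t) = 5*e^(t)/2

κ_3 = K^(3)(0) = 5/2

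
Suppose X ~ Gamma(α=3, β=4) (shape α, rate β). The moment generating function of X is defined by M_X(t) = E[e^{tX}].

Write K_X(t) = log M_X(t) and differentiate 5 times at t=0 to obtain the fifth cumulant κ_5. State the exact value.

κ_5 = K^(5)(0) = 9/128

M_X(t) = 64/(4 - t)^3
K_X(t) = log M_X(t) = -3*log(4 - t) + 6*log(2)
K^(5)(t) = -72/(t^5 - 20*t^4 + 160*t^3 - 640*t^2 + 1280*t - 1024)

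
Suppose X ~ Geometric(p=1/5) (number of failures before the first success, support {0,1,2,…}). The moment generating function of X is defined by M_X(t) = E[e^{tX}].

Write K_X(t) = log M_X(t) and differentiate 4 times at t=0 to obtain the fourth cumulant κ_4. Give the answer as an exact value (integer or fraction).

κ_4 = K^(4)(0) = 2420

M_X(t) = 1/(5*(1 - 4*e^(t)/5))
K_X(t) = log M_X(t) = -log(1 - 4*e^(t)/5) - log(5)
K^(4)(t) = (320*e^(3*t) + 1600*e^(2*t) + 500*e^(t))/(256*e^(4*t) - 1280*e^(3*t) + 2400*e^(2*t) - 2000*e^(t) + 625)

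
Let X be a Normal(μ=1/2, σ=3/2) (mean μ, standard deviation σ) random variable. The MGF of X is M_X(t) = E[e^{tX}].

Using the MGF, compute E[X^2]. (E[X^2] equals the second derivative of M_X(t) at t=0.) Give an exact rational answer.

M_X(t) = e^(9*t^2/8 + t/2)
D^2[M](t) = 81*t^2*e^(t/2)*e^(9*t^2/8)/16 + 9*t*e^(t/2)*e^(9*t^2/8)/4 + 5*e^(t/2)*e^(9*t^2/8)/2

E[X^2] = D^2[M](0) = 5/2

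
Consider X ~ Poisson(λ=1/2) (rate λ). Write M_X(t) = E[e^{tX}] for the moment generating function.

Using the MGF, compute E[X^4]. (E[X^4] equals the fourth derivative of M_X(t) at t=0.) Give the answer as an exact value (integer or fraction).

E[X^4] = M^(4)(0) = 49/16

M_X(t) = e^(e^(t)/2 - 1/2)
M^(4)(t) = (e^(4*t)*e^(e^(t)/2) + 12*e^(3*t)*e^(e^(t)/2) + 28*e^(2*t)*e^(e^(t)/2) + 8*e^(t)*e^(e^(t)/2))*e^(-1/2)/16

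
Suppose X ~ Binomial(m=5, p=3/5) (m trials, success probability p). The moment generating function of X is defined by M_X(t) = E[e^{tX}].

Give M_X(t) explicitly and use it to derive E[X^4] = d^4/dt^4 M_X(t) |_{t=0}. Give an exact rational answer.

M_X(t) = (3*e^(t)/5 + 2/5)^5
M′(t) = 243*e^(5*t)/625 + 648*e^(4*t)/625 + 648*e^(3*t)/625 + 288*e^(2*t)/625 + 48*e^(t)/625
M′′(t) = 243*e^(5*t)/125 + 2592*e^(4*t)/625 + 1944*e^(3*t)/625 + 576*e^(2*t)/625 + 48*e^(t)/625
M′′′(t) = 243*e^(5*t)/25 + 10368*e^(4*t)/625 + 5832*e^(3*t)/625 + 1152*e^(2*t)/625 + 48*e^(t)/625
M′′′′(t) = 243*e^(5*t)/5 + 41472*e^(4*t)/625 + 17496*e^(3*t)/625 + 2304*e^(2*t)/625 + 48*e^(t)/625

E[X^4] = M′′′′(0) = 18339/125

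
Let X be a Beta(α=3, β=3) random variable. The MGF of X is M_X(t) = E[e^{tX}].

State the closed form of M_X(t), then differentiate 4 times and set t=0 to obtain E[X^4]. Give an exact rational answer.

E[X^4] = D^4[M](0) = 5/42

M_X(t) = ₁F₁(3; 6; t)
D^4[M](t) = 5*₁F₁(7; 10; t)/42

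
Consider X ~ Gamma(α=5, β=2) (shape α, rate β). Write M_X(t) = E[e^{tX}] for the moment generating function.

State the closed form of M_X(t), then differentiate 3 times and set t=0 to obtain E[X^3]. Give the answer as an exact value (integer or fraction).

M_X(t) = 32/(2 - t)^5
M′(t) = 160/(t^6 - 12*t^5 + 60*t^4 - 160*t^3 + 240*t^2 - 192*t + 64)
M′′(t) = -960/(t^7 - 14*t^6 + 84*t^5 - 280*t^4 + 560*t^3 - 672*t^2 + 448*t - 128)
M′′′(t) = 6720/(t^8 - 16*t^7 + 112*t^6 - 448*t^5 + 1120*t^4 - 1792*t^3 + 1792*t^2 - 1024*t + 256)

E[X^3] = M′′′(0) = 105/4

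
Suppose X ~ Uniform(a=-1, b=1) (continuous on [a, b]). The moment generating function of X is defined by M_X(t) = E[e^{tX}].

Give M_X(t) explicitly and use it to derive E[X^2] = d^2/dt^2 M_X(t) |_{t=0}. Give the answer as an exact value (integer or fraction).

M_X(t) = (e^(t) - e^(-t))/(2*t)
M^(2)(t) = (t^2*e^(2*t) - t^2 - 2*t*e^(2*t) - 2*t + 2*e^(2*t) - 2)*e^(-t)/(2*t^3)

E[X^2] = M^(2)(0) = 1/3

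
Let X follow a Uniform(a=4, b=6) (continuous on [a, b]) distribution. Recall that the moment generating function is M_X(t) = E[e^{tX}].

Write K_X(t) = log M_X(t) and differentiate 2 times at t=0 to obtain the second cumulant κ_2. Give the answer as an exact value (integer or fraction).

κ_2 = d^2K/dt^2 |_{t=0} = 1/3

M_X(t) = (e^(6*t) - e^(4*t))/(2*t)
K_X(t) = log M_X(t) = -log(t) + log(e^(6*t) - e^(4*t)) - log(2)
dK/dt = (6*t*e^(2*t) - 4*t - e^(2*t) + 1)/(t*e^(2*t) - t)
d^2K/dt^2 = (-4*t^2*e^(2*t) + e^(4*t) - 2*e^(2*t) + 1)/(t^2*e^(4*t) - 2*t^2*e^(2*t) + t^2)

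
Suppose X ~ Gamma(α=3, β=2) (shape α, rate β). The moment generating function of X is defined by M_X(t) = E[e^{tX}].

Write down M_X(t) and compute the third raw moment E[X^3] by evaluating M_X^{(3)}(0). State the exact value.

M_X(t) = 8/(2 - t)^3
D^3[M](t) = 480/(t^6 - 12*t^5 + 60*t^4 - 160*t^3 + 240*t^2 - 192*t + 64)

E[X^3] = D^3[M](0) = 15/2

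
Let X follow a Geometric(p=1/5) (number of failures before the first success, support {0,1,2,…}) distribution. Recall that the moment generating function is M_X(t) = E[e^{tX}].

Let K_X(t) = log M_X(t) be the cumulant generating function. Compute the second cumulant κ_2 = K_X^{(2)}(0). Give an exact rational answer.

κ_2 = D^2[K](0) = 20

M_X(t) = 1/(5*(1 - 4*e^(t)/5))
K_X(t) = log M_X(t) = -log(1 - 4*e^(t)/5) - log(5)
D^2[K](t) = 20*e^(t)/(16*e^(2*t) - 40*e^(t) + 25)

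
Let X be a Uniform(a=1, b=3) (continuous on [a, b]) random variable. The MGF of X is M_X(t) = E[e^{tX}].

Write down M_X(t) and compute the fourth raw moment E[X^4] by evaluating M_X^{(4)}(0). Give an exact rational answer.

M_X(t) = (e^(3*t) - e^(t))/(2*t)
D^4[M](t) = (81*t^4*e^(3*t) - t^4*e^(t) - 108*t^3*e^(3*t) + 4*t^3*e^(t) + 108*t^2*e^(3*t) - 12*t^2*e^(t) - 72*t*e^(3*t) + 24*t*e^(t) + 24*e^(3*t) - 24*e^(t))/(2*t^5)

E[X^4] = D^4[M](0) = 121/5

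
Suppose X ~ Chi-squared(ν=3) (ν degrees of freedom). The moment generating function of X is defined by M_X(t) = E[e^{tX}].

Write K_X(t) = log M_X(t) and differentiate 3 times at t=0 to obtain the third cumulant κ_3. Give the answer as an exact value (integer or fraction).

κ_3 = K′′′(0) = 24

M_X(t) = (1 - 2*t)^(-3/2)
K_X(t) = log M_X(t) = -3*log(1 - 2*t)/2
K′(t) = -3/(2*t - 1)
K′′(t) = 6/(4*t^2 - 4*t + 1)
K′′′(t) = -24/(8*t^3 - 12*t^2 + 6*t - 1)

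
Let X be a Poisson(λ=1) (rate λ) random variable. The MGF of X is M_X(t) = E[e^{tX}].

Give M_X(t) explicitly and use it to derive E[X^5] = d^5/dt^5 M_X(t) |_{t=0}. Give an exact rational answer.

M_X(t) = e^(e^(t) - 1)
M^(5)(t) = (e^(5*t)*e^(e^(t)) + 10*e^(4*t)*e^(e^(t)) + 25*e^(3*t)*e^(e^(t)) + 15*e^(2*t)*e^(e^(t)) + e^(t)*e^(e^(t)))*e^(-1)

E[X^5] = M^(5)(0) = 52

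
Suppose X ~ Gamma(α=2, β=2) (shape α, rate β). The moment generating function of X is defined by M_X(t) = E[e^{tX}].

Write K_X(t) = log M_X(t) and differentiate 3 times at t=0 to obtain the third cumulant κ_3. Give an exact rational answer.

κ_3 = d^3K/dt^3 |_{t=0} = 1/2

M_X(t) = 4/(2 - t)^2
K_X(t) = log M_X(t) = -2*log(2 - t) + 2*log(2)
dK/dt = -2/(t - 2)
d^2K/dt^2 = 2/(t^2 - 4*t + 4)
d^3K/dt^3 = -4/(t^3 - 6*t^2 + 12*t - 8)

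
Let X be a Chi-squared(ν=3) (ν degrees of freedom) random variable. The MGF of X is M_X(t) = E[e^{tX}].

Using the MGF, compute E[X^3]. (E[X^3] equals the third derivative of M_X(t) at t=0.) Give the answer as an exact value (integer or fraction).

E[X^3] = D^3[M](0) = 105

M_X(t) = (1 - 2*t)^(-3/2)
D^3[M](t) = 105/(16*t^4*√(1 - 2*t) - 32*t^3*√(1 - 2*t) + 24*t^2*√(1 - 2*t) - 8*t*√(1 - 2*t) + √(1 - 2*t))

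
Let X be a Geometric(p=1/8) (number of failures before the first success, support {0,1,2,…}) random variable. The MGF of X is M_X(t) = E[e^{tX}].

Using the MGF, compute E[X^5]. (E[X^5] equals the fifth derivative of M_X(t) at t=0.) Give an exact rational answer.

M_X(t) = 1/(8*(1 - 7*e^(t)/8))
dM/dt = 7*e^(t)/(49*e^(2*t) - 112*e^(t) + 64)
d^2M/dt^2 = (-49*e^(2*t) - 56*e^(t))/(343*e^(3*t) - 1176*e^(2*t) + 1344*e^(t) - 512)
d^3M/dt^3 = (343*e^(3*t) + 1568*e^(2*t) + 448*e^(t))/(2401*e^(4*t) - 10976*e^(3*t) + 18816*e^(2*t) - 14336*e^(t) + 4096)
d^4M/dt^4 = (-2401*e^(4*t) - 30184*e^(3*t) - 34496*e^(2*t) - 3584*e^(t))/(16807*e^(5*t) - 96040*e^(4*t) + 219520*e^(3*t) - 250880*e^(2*t) + 143360*e^(t) - 32768)

E[X^5] = d^5M/dt^5 |_{t=0} = 2646007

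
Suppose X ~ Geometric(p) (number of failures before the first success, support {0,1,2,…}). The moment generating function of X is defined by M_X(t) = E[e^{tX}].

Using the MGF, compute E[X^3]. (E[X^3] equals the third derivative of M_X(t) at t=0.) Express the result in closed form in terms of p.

E[X^3] = D^3[M](0) = -1 + 7/p - 12/p^2 + 6/p^3

M_X(t) = p/(-(1 - p)*e^(t) + 1)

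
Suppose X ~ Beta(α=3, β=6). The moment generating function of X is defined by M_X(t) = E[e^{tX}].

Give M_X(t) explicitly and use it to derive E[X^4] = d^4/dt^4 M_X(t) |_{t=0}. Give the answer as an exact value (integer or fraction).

M_X(t) = ₁F₁(3; 9; t)
M^(4)(t) = ₁F₁(7; 13; t)/33

E[X^4] = M^(4)(0) = 1/33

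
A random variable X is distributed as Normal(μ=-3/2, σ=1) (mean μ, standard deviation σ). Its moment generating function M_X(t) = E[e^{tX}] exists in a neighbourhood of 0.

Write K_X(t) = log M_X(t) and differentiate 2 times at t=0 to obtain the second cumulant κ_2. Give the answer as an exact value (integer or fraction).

M_X(t) = e^(t^2/2 - 3*t/2)
K_X(t) = log M_X(t) = t^2/2 - 3*t/2
K^(2)(t) = 1

κ_2 = K^(2)(0) = 1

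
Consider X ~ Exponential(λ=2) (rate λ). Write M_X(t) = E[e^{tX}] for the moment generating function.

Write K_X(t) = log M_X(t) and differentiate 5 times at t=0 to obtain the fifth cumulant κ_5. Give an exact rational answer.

κ_5 = d^5K/dt^5 |_{t=0} = 3/4

M_X(t) = 2/(2 - t)
K_X(t) = log M_X(t) = -log(2 - t) + log(2)
dK/dt = -1/(t - 2)
d^2K/dt^2 = 1/(t^2 - 4*t + 4)
d^3K/dt^3 = -2/(t^3 - 6*t^2 + 12*t - 8)
d^4K/dt^4 = 6/(t^4 - 8*t^3 + 24*t^2 - 32*t + 16)
d^5K/dt^5 = -24/(t^5 - 10*t^4 + 40*t^3 - 80*t^2 + 80*t - 32)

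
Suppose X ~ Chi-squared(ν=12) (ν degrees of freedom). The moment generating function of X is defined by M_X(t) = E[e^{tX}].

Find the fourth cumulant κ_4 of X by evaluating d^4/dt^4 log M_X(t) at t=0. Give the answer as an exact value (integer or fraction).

κ_4 = D^4[K](0) = 576

M_X(t) = (1 - 2*t)^(-6)
K_X(t) = log M_X(t) = -6*log(1 - 2*t)
D^4[K](t) = 576/(16*t^4 - 32*t^3 + 24*t^2 - 8*t + 1)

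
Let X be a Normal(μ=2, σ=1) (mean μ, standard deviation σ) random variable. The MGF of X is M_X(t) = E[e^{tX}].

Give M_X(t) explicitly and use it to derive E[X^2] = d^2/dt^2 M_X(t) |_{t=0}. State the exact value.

M_X(t) = e^(t^2/2 + 2*t)
dM/dt = t*e^(2*t)*e^(t^2/2) + 2*e^(2*t)*e^(t^2/2)
d^2M/dt^2 = t^2*e^(2*t)*e^(t^2/2) + 4*t*e^(2*t)*e^(t^2/2) + 5*e^(2*t)*e^(t^2/2)

E[X^2] = d^2M/dt^2 |_{t=0} = 5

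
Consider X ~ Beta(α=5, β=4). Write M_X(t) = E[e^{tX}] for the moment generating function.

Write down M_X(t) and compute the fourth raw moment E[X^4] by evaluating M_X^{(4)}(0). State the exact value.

M_X(t) = ₁F₁(5; 9; t)
D^4[M](t) = 14*₁F₁(9; 13; t)/99

E[X^4] = D^4[M](0) = 14/99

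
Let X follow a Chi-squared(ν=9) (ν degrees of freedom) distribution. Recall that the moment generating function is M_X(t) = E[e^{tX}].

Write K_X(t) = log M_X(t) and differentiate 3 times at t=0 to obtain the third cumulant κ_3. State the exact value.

M_X(t) = (1 - 2*t)^(-9/2)
K_X(t) = log M_X(t) = -9*log(1 - 2*t)/2
dK/dt = -9/(2*t - 1)
d^2K/dt^2 = 18/(4*t^2 - 4*t + 1)
d^3K/dt^3 = -72/(8*t^3 - 12*t^2 + 6*t - 1)

κ_3 = d^3K/dt^3 |_{t=0} = 72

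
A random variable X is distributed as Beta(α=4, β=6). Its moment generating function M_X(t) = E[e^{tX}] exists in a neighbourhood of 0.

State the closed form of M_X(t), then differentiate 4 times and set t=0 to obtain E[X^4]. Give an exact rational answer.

M_X(t) = ₁F₁(4; 10; t)
M′(t) = 2*₁F₁(5; 11; t)/5
M′′(t) = 2*₁F₁(6; 12; t)/11
M′′′(t) = ₁F₁(7; 13; t)/11
M′′′′(t) = 7*₁F₁(8; 14; t)/143

E[X^4] = M′′′′(0) = 7/143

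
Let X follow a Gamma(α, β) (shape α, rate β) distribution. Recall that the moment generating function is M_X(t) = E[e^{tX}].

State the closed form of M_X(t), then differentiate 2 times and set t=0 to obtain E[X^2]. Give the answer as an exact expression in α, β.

E[X^2] = D^2[M](0) = α*(α + 1)/β^2

M_X(t) = (β/(β - t))^α
D^2[M](t) = (α^2*β^α*(1/(β - t))^α + α*β^α*(1/(β - t))^α)/(β^2 - 2*β*t + t^2)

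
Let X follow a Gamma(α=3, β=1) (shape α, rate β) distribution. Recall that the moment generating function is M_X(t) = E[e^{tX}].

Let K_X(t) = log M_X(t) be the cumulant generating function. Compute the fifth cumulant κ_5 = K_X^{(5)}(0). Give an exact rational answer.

M_X(t) = (1 - t)^(-3)
K_X(t) = log M_X(t) = -3*log(1 - t)
dK/dt = -3/(t - 1)
d^2K/dt^2 = 3/(t^2 - 2*t + 1)
d^3K/dt^3 = -6/(t^3 - 3*t^2 + 3*t - 1)
d^4K/dt^4 = 18/(t^4 - 4*t^3 + 6*t^2 - 4*t + 1)
d^5K/dt^5 = -72/(t^5 - 5*t^4 + 10*t^3 - 10*t^2 + 5*t - 1)

κ_5 = d^5K/dt^5 |_{t=0} = 72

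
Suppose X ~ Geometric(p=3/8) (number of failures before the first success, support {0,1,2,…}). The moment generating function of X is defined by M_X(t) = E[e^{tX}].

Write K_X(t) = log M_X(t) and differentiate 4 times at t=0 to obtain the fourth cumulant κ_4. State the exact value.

M_X(t) = 3/(8*(1 - 5*e^(t)/8))
K_X(t) = log M_X(t) = -log(1 - 5*e^(t)/8) - 3*log(2) + log(3)
K^(4)(t) = (1000*e^(3*t) + 6400*e^(2*t) + 2560*e^(t))/(625*e^(4*t) - 4000*e^(3*t) + 9600*e^(2*t) - 10240*e^(t) + 4096)

κ_4 = K^(4)(0) = 3320/27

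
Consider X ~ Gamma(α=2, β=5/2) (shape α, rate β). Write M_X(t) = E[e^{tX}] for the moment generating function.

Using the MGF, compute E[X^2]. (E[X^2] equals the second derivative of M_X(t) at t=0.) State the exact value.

M_X(t) = 25/(4*(5/2 - t)^2)
M^(2)(t) = 600/(16*t^4 - 160*t^3 + 600*t^2 - 1000*t + 625)

E[X^2] = M^(2)(0) = 24/25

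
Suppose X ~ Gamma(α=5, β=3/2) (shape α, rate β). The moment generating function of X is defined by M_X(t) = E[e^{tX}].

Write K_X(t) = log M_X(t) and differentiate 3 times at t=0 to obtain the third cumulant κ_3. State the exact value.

κ_3 = d^3K/dt^3 |_{t=0} = 80/27

M_X(t) = 243/(32*(3/2 - t)^5)
K_X(t) = log M_X(t) = -5*log(3/2 - t) - 5*log(2) + 5*log(3)
dK/dt = -10/(2*t - 3)
d^2K/dt^2 = 20/(4*t^2 - 12*t + 9)
d^3K/dt^3 = -80/(8*t^3 - 36*t^2 + 54*t - 27)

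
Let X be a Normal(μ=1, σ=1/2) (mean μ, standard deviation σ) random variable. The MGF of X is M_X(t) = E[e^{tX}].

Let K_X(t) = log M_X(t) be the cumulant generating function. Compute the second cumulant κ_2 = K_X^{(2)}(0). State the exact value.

κ_2 = D^2[K](0) = 1/4

M_X(t) = e^(t^2/8 + t)
K_X(t) = log M_X(t) = t^2/8 + t
D^2[K](t) = 1/4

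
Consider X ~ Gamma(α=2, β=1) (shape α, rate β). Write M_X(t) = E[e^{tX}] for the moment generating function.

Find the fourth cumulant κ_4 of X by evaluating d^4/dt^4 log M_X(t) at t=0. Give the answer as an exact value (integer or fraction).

κ_4 = K′′′′(0) = 12

M_X(t) = (1 - t)^(-2)
K_X(t) = log M_X(t) = -2*log(1 - t)
K′(t) = -2/(t - 1)
K′′(t) = 2/(t^2 - 2*t + 1)
K′′′(t) = -4/(t^3 - 3*t^2 + 3*t - 1)
K′′′′(t) = 12/(t^4 - 4*t^3 + 6*t^2 - 4*t + 1)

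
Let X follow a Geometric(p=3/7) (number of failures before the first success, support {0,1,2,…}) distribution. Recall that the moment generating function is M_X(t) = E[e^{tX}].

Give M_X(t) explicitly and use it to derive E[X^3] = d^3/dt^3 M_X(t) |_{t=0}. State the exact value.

M_X(t) = 3/(7*(1 - 4*e^(t)/7))
dM/dt = 12*e^(t)/(16*e^(2*t) - 56*e^(t) + 49)
d^2M/dt^2 = (-48*e^(2*t) - 84*e^(t))/(64*e^(3*t) - 336*e^(2*t) + 588*e^(t) - 343)
d^3M/dt^3 = (192*e^(3*t) + 1344*e^(2*t) + 588*e^(t))/(256*e^(4*t) - 1792*e^(3*t) + 4704*e^(2*t) - 5488*e^(t) + 2401)

E[X^3] = d^3M/dt^3 |_{t=0} = 236/9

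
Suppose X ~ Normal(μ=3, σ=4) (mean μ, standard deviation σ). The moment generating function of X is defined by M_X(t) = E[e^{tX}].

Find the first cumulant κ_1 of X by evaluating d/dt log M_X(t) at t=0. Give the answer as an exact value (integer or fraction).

κ_1 = K′(0) = 3

M_X(t) = e^(8*t^2 + 3*t)
K_X(t) = log M_X(t) = 8*t^2 + 3*t
K′(t) = 16*t + 3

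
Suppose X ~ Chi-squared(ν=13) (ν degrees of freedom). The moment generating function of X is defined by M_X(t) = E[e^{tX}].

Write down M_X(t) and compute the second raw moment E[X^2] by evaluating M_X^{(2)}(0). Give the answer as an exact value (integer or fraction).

M_X(t) = (1 - 2*t)^(-13/2)
M′(t) = -13/(128*t^7*√(1 - 2*t) - 448*t^6*√(1 - 2*t) + 672*t^5*√(1 - 2*t) - 560*t^4*√(1 - 2*t) + 280*t^3*√(1 - 2*t) - 84*t^2*√(1 - 2*t) + 14*t*√(1 - 2*t) - √(1 - 2*t))

E[X^2] = M′′(0) = 195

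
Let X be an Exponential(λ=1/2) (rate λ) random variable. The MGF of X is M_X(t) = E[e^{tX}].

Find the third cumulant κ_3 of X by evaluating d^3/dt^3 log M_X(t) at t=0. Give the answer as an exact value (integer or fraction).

M_X(t) = 1/(2*(1/2 - t))
K_X(t) = log M_X(t) = -log(1/2 - t) - log(2)
K^(3)(t) = -16/(8*t^3 - 12*t^2 + 6*t - 1)

κ_3 = K^(3)(0) = 16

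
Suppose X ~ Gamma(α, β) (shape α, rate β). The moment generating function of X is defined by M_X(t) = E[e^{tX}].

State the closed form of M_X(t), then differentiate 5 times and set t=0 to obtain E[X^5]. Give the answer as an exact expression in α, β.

E[X^5] = D^5[M](0) = α*(α^4 + 10*α^3 + 35*α^2 + 50*α + 24)/β^5

M_X(t) = (β/(β - t))^α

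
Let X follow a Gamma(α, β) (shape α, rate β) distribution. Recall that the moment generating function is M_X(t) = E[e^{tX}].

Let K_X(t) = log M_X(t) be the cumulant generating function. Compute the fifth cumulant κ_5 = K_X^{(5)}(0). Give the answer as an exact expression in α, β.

κ_5 = D^5[K](0) = 24*α/β^5

M_X(t) = (β/(β - t))^α
K_X(t) = log M_X(t) = α*(log(β) - log(β - t))
D^5[K](t) = -24*α/(-β^5 + 5*β^4*t - 10*β^3*t^2 + 10*β^2*t^3 - 5*β*t^4 + t^5)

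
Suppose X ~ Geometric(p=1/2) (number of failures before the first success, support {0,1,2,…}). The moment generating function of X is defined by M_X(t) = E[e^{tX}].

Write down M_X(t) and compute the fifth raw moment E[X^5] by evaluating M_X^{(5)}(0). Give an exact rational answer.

M_X(t) = 1/(2*(1 - e^(t)/2))
M′(t) = e^(t)/(e^(2*t) - 4*e^(t) + 4)
M′′(t) = (-e^(2*t) - 2*e^(t))/(e^(3*t) - 6*e^(2*t) + 12*e^(t) - 8)
M′′′(t) = (e^(3*t) + 8*e^(2*t) + 4*e^(t))/(e^(4*t) - 8*e^(3*t) + 24*e^(2*t) - 32*e^(t) + 16)
M′′′′(t) = (-e^(4*t) - 22*e^(3*t) - 44*e^(2*t) - 8*e^(t))/(e^(5*t) - 10*e^(4*t) + 40*e^(3*t) - 80*e^(2*t) + 80*e^(t) - 32)
M′′′′′(t) = (e^(5*t) + 52*e^(4*t) + 264*e^(3*t) + 208*e^(2*t) + 16*e^(t))/(e^(6*t) - 12*e^(5*t) + 60*e^(4*t) - 160*e^(3*t) + 240*e^(2*t) - 192*e^(t) + 64)

E[X^5] = M′′′′′(0) = 541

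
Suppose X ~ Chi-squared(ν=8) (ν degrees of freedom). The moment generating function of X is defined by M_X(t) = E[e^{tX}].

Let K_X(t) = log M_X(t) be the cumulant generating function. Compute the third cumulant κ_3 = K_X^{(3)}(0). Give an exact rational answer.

κ_3 = K^(3)(0) = 64

M_X(t) = (1 - 2*t)^(-4)
K_X(t) = log M_X(t) = -4*log(1 - 2*t)
K^(3)(t) = -64/(8*t^3 - 12*t^2 + 6*t - 1)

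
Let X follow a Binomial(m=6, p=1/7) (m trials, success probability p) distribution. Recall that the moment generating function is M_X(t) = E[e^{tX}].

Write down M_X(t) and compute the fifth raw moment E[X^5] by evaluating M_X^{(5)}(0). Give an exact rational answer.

M_X(t) = (e^(t)/7 + 6/7)^6
D^5[M](t) = 7776*e^(6*t)/117649 + 112500*e^(5*t)/117649 + 552960*e^(4*t)/117649 + 1049760*e^(3*t)/117649 + 622080*e^(2*t)/117649 + 46656*e^(t)/117649

E[X^5] = D^5[M](0) = 341676/16807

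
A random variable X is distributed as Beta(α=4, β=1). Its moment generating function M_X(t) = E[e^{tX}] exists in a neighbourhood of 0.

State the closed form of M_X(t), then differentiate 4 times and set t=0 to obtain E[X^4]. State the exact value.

E[X^4] = d^4M/dt^4 |_{t=0} = 1/2

M_X(t) = ₁F₁(4; 5; t)
dM/dt = 4*₁F₁(5; 6; t)/5
d^2M/dt^2 = 2*₁F₁(6; 7; t)/3
d^3M/dt^3 = 4*₁F₁(7; 8; t)/7
d^4M/dt^4 = ₁F₁(8; 9; t)/2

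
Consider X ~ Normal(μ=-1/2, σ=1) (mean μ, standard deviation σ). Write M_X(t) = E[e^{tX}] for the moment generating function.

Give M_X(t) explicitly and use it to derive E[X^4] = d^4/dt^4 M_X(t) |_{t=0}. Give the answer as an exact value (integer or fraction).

E[X^4] = D^4[M](0) = 73/16

M_X(t) = e^(t^2/2 - t/2)
D^4[M](t) = (16*t^4*e^(t^2/2) - 32*t^3*e^(t^2/2) + 120*t^2*e^(t^2/2) - 104*t*e^(t^2/2) + 73*e^(t^2/2))*e^(-t/2)/16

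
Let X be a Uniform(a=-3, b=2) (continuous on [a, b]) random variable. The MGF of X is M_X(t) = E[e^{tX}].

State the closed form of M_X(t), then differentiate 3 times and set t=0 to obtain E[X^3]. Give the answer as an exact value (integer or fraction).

E[X^3] = D^3[M](0) = -13/4

M_X(t) = (e^(2*t) - e^(-3*t))/(5*t)
D^3[M](t) = (8*t^3*e^(5*t) + 27*t^3 - 12*t^2*e^(5*t) + 27*t^2 + 12*t*e^(5*t) + 18*t - 6*e^(5*t) + 6)*e^(-3*t)/(5*t^4)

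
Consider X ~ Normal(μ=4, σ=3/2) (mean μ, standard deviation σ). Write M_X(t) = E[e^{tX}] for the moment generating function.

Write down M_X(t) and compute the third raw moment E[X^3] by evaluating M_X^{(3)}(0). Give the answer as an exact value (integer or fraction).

M_X(t) = e^(9*t^2/8 + 4*t)
M^(3)(t) = 729*t^3*e^(4*t)*e^(9*t^2/8)/64 + 243*t^2*e^(4*t)*e^(9*t^2/8)/4 + 1971*t*e^(4*t)*e^(9*t^2/8)/16 + 91*e^(4*t)*e^(9*t^2/8)

E[X^3] = M^(3)(0) = 91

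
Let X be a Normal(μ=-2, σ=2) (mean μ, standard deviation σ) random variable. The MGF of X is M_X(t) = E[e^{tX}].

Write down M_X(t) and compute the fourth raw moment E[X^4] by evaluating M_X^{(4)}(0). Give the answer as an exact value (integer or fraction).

E[X^4] = d^4M/dt^4 |_{t=0} = 160

M_X(t) = e^(2*t^2 - 2*t)
dM/dt = 4*t*e^(-2*t)*e^(2*t^2) - 2*e^(-2*t)*e^(2*t^2)
d^2M/dt^2 = (16*t^2*e^(2*t^2) - 16*t*e^(2*t^2) + 8*e^(2*t^2))*e^(-2*t)
d^3M/dt^3 = (64*t^3*e^(2*t^2) - 96*t^2*e^(2*t^2) + 96*t*e^(2*t^2) - 32*e^(2*t^2))*e^(-2*t)
d^4M/dt^4 = (256*t^4*e^(2*t^2) - 512*t^3*e^(2*t^2) + 768*t^2*e^(2*t^2) - 512*t*e^(2*t^2) + 160*e^(2*t^2))*e^(-2*t)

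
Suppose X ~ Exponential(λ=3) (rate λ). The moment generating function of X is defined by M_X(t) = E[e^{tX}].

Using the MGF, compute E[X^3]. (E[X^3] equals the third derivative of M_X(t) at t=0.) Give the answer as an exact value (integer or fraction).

M_X(t) = 3/(3 - t)
dM/dt = 3/(t^2 - 6*t + 9)
d^2M/dt^2 = -6/(t^3 - 9*t^2 + 27*t - 27)
d^3M/dt^3 = 18/(t^4 - 12*t^3 + 54*t^2 - 108*t + 81)

E[X^3] = d^3M/dt^3 |_{t=0} = 2/9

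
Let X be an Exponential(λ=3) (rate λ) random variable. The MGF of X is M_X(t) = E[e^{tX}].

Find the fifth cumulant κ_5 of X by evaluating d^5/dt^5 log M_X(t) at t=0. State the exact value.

κ_5 = K′′′′′(0) = 8/81

M_X(t) = 3/(3 - t)
K_X(t) = log M_X(t) = -log(3 - t) + log(3)
K′(t) = -1/(t - 3)
K′′(t) = 1/(t^2 - 6*t + 9)
K′′′(t) = -2/(t^3 - 9*t^2 + 27*t - 27)
K′′′′(t) = 6/(t^4 - 12*t^3 + 54*t^2 - 108*t + 81)
K′′′′′(t) = -24/(t^5 - 15*t^4 + 90*t^3 - 270*t^2 + 405*t - 243)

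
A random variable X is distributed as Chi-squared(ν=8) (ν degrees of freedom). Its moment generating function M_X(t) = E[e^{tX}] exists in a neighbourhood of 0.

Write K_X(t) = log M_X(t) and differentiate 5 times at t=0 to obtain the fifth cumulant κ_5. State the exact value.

M_X(t) = (1 - 2*t)^(-4)
K_X(t) = log M_X(t) = -4*log(1 - 2*t)
D^5[K](t) = -3072/(32*t^5 - 80*t^4 + 80*t^3 - 40*t^2 + 10*t - 1)

κ_5 = D^5[K](0) = 3072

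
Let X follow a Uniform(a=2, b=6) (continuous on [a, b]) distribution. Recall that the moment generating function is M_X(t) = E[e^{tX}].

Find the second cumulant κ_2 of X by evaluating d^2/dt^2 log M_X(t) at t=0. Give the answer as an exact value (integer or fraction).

M_X(t) = (e^(6*t) - e^(2*t))/(4*t)
K_X(t) = log M_X(t) = -log(t) + log(e^(6*t) - e^(2*t)) - 2*log(2)
K′(t) = (6*t*e^(4*t) - 2*t - e^(4*t) + 1)/(t*e^(4*t) - t)
K′′(t) = (-16*t^2*e^(4*t) + e^(8*t) - 2*e^(4*t) + 1)/(t^2*e^(8*t) - 2*t^2*e^(4*t) + t^2)

κ_2 = K′′(0) = 4/3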